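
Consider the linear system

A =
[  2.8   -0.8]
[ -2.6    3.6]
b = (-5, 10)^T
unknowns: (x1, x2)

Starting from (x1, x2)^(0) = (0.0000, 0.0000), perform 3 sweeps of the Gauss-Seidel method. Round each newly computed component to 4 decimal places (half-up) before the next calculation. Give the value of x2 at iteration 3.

Iteration 1:
  x1 = (-5 - (-0.8)·0.0000) / (2.8) = -1.7857
  x2 = (10 - (-2.6)·-1.7857) / (3.6) = 1.4881
Iteration 2:
  x1 = (-5 - (-0.8)·1.4881) / (2.8) = -1.3605
  x2 = (10 - (-2.6)·-1.3605) / (3.6) = 1.7952
Iteration 3:
  x1 = (-5 - (-0.8)·1.7952) / (2.8) = -1.2728
  x2 = (10 - (-2.6)·-1.2728) / (3.6) = 1.8585

1.8585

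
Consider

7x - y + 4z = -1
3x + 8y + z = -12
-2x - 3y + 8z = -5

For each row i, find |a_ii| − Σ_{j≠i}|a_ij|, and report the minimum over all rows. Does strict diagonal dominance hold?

2

row 1: |7| − (1+4) = 2
row 2: |8| − (3+1) = 4
row 3: |8| − (2+3) = 3
minimum over rows = 2 → strictly diagonally dominant (convergence guaranteed)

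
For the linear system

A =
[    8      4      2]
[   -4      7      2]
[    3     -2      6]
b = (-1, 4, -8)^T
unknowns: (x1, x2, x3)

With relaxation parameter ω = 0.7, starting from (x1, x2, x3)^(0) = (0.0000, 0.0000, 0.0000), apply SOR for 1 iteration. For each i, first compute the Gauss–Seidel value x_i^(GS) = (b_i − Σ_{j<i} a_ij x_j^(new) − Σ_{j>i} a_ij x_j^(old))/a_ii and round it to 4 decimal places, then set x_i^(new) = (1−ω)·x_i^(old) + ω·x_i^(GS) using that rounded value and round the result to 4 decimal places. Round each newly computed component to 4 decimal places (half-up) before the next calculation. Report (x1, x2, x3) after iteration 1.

Iteration 1:
  x1: GS value = (-1 - (4)·0.0000 - (2)·0.0000) / (8) = -0.1250;  x1 ← (1−ω)·0.0000 + ω·-0.1250 = -0.0875
  x2: GS value = (4 - (-4)·-0.0875 - (2)·0.0000) / (7) = 0.5214;  x2 ← (1−ω)·0.0000 + ω·0.5214 = 0.3650
  x3: GS value = (-8 - (3)·-0.0875 - (-2)·0.3650) / (6) = -1.1679;  x3 ← (1−ω)·0.0000 + ω·-1.1679 = -0.8175

(-0.0875, 0.3650, -0.8175)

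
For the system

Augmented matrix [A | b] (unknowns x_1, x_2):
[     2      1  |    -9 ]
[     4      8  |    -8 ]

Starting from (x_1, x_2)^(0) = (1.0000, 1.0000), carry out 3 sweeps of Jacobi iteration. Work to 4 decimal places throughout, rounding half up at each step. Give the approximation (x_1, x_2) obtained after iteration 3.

Iteration 1:
  x_1 = (-9 - (1)·1.0000) / (2) = -5.0000
  x_2 = (-8 - (4)·1.0000) / (8) = -1.5000
Iteration 2:
  x_1 = (-9 - (1)·-1.5000) / (2) = -3.7500
  x_2 = (-8 - (4)·-5.0000) / (8) = 1.5000
Iteration 3:
  x_1 = (-9 - (1)·1.5000) / (2) = -5.2500
  x_2 = (-8 - (4)·-3.7500) / (8) = 0.8750

(-5.2500, 0.8750)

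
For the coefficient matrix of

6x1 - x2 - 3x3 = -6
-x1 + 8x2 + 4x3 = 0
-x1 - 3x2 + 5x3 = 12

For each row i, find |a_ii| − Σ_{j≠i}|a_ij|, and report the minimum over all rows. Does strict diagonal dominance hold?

row 1: |6| − (1+3) = 2
row 2: |8| − (1+4) = 3
row 3: |5| − (1+3) = 1
minimum over rows = 1 → strictly diagonally dominant (convergence guaranteed)

1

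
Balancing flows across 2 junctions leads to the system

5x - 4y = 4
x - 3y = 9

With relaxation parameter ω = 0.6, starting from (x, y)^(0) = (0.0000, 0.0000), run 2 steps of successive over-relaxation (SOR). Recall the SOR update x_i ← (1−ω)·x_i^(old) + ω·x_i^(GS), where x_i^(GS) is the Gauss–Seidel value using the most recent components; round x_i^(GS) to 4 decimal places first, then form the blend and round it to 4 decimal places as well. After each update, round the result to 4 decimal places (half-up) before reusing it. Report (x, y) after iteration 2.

Iteration 1:
  x: GS value = (4 - (-4)·0.0000) / (5) = 0.8000;  x ← (1−ω)·0.0000 + ω·0.8000 = 0.4800
  y: GS value = (9 - (1)·0.4800) / (-3) = -2.8400;  y ← (1−ω)·0.0000 + ω·-2.8400 = -1.7040
Iteration 2:
  x: GS value = (4 - (-4)·-1.7040) / (5) = -0.5632;  x ← (1−ω)·0.4800 + ω·-0.5632 = -0.1459
  y: GS value = (9 - (1)·-0.1459) / (-3) = -3.0486;  y ← (1−ω)·-1.7040 + ω·-3.0486 = -2.5108

(-0.1459, -2.5108)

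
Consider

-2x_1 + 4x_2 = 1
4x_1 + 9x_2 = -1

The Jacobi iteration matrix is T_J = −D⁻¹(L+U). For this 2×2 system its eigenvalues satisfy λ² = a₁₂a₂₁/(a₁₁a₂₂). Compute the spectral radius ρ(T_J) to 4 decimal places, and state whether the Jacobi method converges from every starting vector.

a₁₂a₂₁/(a₁₁a₂₂) = (4)·(4) / ((-2)·(9)) = -0.888889
ρ = √|-0.888889| = √0.888889 = 0.9428
ρ < 1, so Jacobi converges

0.9428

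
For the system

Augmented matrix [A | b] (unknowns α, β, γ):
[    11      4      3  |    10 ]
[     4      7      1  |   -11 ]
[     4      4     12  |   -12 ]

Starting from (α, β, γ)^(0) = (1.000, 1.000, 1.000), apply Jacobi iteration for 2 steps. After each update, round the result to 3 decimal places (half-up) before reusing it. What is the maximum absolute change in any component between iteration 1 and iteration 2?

1.922

Iteration 1:
  α = (10 - (4)·1.000 - (3)·1.000) / (11) = 0.273
  β = (-11 - (4)·1.000 - (1)·1.000) / (7) = -2.286
  γ = (-12 - (4)·1.000 - (4)·1.000) / (12) = -1.667
Iteration 2:
  α = (10 - (4)·-2.286 - (3)·-1.667) / (11) = 2.195
  β = (-11 - (4)·0.273 - (1)·-1.667) / (7) = -1.489
  γ = (-12 - (4)·0.273 - (4)·-2.286) / (12) = -0.329
Change: (1.922, 0.797, 1.338) → max |·| = 1.922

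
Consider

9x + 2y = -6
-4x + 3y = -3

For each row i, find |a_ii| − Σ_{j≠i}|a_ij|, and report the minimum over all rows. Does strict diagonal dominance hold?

-1

row 1: |9| − (2) = 7
row 2: |3| − (4) = -1
minimum over rows = -1 → not strictly diagonally dominant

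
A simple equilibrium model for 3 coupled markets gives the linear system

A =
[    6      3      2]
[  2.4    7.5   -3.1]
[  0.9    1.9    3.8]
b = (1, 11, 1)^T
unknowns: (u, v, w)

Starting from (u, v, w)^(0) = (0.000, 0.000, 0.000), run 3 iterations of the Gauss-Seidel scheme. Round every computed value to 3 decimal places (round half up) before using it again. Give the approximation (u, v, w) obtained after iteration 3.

(-0.414, 1.458, -0.368)

Iteration 1:
  u = (1 - (3)·0.000 - (2)·0.000) / (6) = 0.167
  v = (11 - (2.4)·0.167 - (-3.1)·0.000) / (7.5) = 1.413
  w = (1 - (0.9)·0.167 - (1.9)·1.413) / (3.8) = -0.483
Iteration 2:
  u = (1 - (3)·1.413 - (2)·-0.483) / (6) = -0.379
  v = (11 - (2.4)·-0.379 - (-3.1)·-0.483) / (7.5) = 1.388
  w = (1 - (0.9)·-0.379 - (1.9)·1.388) / (3.8) = -0.341
Iteration 3:
  u = (1 - (3)·1.388 - (2)·-0.341) / (6) = -0.414
  v = (11 - (2.4)·-0.414 - (-3.1)·-0.341) / (7.5) = 1.458
  w = (1 - (0.9)·-0.414 - (1.9)·1.458) / (3.8) = -0.368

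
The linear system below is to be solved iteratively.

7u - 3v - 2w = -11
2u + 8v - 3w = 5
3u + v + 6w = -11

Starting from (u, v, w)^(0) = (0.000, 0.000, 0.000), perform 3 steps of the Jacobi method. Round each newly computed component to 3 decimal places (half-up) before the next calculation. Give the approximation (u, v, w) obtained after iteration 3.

Iteration 1:
  u = (-11 - (-3)·0.000 - (-2)·0.000) / (7) = -1.571
  v = (5 - (2)·0.000 - (-3)·0.000) / (8) = 0.625
  w = (-11 - (3)·0.000 - (1)·0.000) / (6) = -1.833
Iteration 2:
  u = (-11 - (-3)·0.625 - (-2)·-1.833) / (7) = -1.827
  v = (5 - (2)·-1.571 - (-3)·-1.833) / (8) = 0.330
  w = (-11 - (3)·-1.571 - (1)·0.625) / (6) = -1.152
Iteration 3:
  u = (-11 - (-3)·0.330 - (-2)·-1.152) / (7) = -1.759
  v = (5 - (2)·-1.827 - (-3)·-1.152) / (8) = 0.650
  w = (-11 - (3)·-1.827 - (1)·0.330) / (6) = -0.975

(-1.759, 0.650, -0.975)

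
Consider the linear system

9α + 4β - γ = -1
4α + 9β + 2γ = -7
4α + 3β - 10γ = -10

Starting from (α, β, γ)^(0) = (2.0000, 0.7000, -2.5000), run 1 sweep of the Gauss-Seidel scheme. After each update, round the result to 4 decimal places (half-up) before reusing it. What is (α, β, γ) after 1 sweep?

Iteration 1:
  α = (-1 - (4)·0.7000 - (-1)·-2.5000) / (9) = -0.7000
  β = (-7 - (4)·-0.7000 - (2)·-2.5000) / (9) = 0.0889
  γ = (-10 - (4)·-0.7000 - (3)·0.0889) / (-10) = 0.7467

(-0.7000, 0.0889, 0.7467)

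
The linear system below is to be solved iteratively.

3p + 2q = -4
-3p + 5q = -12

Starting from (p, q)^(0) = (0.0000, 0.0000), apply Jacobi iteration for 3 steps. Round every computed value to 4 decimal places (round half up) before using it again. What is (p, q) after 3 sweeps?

Iteration 1:
  p = (-4 - (2)·0.0000) / (3) = -1.3333
  q = (-12 - (-3)·0.0000) / (5) = -2.4000
Iteration 2:
  p = (-4 - (2)·-2.4000) / (3) = 0.2667
  q = (-12 - (-3)·-1.3333) / (5) = -3.2000
Iteration 3:
  p = (-4 - (2)·-3.2000) / (3) = 0.8000
  q = (-12 - (-3)·0.2667) / (5) = -2.2400

(0.8000, -2.2400)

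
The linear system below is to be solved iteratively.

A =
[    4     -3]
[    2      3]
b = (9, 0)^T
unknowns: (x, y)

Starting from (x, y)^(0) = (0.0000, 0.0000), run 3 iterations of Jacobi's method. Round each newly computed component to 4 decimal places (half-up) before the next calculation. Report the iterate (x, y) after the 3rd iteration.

Iteration 1:
  x = (9 - (-3)·0.0000) / (4) = 2.2500
  y = (0 - (2)·0.0000) / (3) = 0.0000
Iteration 2:
  x = (9 - (-3)·0.0000) / (4) = 2.2500
  y = (0 - (2)·2.2500) / (3) = -1.5000
Iteration 3:
  x = (9 - (-3)·-1.5000) / (4) = 1.1250
  y = (0 - (2)·2.2500) / (3) = -1.5000

(1.1250, -1.5000)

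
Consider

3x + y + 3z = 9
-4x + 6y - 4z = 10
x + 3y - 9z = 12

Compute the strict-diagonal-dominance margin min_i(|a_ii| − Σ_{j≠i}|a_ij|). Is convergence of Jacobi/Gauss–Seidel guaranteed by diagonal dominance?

-2

row 1: |3| − (1+3) = -1
row 2: |6| − (4+4) = -2
row 3: |-9| − (1+3) = 5
minimum over rows = -2 → not strictly diagonally dominant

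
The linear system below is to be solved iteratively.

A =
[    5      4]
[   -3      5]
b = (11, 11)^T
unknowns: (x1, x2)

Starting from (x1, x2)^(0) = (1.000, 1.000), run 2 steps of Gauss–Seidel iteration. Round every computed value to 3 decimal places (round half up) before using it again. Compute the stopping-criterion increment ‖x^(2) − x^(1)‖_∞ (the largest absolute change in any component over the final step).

Iteration 1:
  x1 = (11 - (4)·1.000) / (5) = 1.400
  x2 = (11 - (-3)·1.400) / (5) = 3.040
Iteration 2:
  x1 = (11 - (4)·3.040) / (5) = -0.232
  x2 = (11 - (-3)·-0.232) / (5) = 2.061
Change: (-1.632, -0.979) → max |·| = 1.632

1.632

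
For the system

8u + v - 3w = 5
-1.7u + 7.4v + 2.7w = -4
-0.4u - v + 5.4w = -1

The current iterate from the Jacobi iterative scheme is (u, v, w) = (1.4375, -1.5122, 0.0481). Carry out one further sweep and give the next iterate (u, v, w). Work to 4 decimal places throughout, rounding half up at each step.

(0.8321, -0.2279, -0.3587)

One sweep:
  u = (5 - (1)·-1.5122 - (-3)·0.0481) / (8) = 0.8321
  v = (-4 - (-1.7)·1.4375 - (2.7)·0.0481) / (7.4) = -0.2279
  w = (-1 - (-0.4)·1.4375 - (-1)·-1.5122) / (5.4) = -0.3587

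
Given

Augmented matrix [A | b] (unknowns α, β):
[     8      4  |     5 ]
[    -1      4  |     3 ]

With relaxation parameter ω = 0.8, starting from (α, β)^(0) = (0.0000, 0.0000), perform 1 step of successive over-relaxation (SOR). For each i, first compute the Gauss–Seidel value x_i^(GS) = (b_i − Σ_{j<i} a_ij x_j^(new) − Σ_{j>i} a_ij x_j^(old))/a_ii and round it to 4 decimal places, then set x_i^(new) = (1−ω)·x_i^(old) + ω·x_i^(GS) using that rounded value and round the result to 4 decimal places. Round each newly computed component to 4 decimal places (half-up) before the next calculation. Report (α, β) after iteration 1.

(0.5000, 0.7000)

Iteration 1:
  α: GS value = (5 - (4)·0.0000) / (8) = 0.6250;  α ← (1−ω)·0.0000 + ω·0.6250 = 0.5000
  β: GS value = (3 - (-1)·0.5000) / (4) = 0.8750;  β ← (1−ω)·0.0000 + ω·0.8750 = 0.7000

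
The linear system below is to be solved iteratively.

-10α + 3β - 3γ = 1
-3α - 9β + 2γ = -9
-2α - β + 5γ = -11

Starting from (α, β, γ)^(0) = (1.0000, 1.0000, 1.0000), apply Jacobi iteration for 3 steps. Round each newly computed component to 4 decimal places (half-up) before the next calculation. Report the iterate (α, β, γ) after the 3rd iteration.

(0.7220, 0.3262, -1.8058)

Iteration 1:
  α = (1 - (3)·1.0000 - (-3)·1.0000) / (-10) = -0.1000
  β = (-9 - (-3)·1.0000 - (2)·1.0000) / (-9) = 0.8889
  γ = (-11 - (-2)·1.0000 - (-1)·1.0000) / (5) = -1.6000
Iteration 2:
  α = (1 - (3)·0.8889 - (-3)·-1.6000) / (-10) = 0.6467
  β = (-9 - (-3)·-0.1000 - (2)·-1.6000) / (-9) = 0.6778
  γ = (-11 - (-2)·-0.1000 - (-1)·0.8889) / (5) = -2.0622
Iteration 3:
  α = (1 - (3)·0.6778 - (-3)·-2.0622) / (-10) = 0.7220
  β = (-9 - (-3)·0.6467 - (2)·-2.0622) / (-9) = 0.3262
  γ = (-11 - (-2)·0.6467 - (-1)·0.6778) / (5) = -1.8058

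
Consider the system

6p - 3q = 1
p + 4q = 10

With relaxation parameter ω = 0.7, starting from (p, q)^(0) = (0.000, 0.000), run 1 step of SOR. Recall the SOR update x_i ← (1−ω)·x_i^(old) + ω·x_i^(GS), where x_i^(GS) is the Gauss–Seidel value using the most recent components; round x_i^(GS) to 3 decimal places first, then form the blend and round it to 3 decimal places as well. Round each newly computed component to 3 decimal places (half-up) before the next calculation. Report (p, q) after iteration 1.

Iteration 1:
  p: GS value = (1 - (-3)·0.000) / (6) = 0.167;  p ← (1−ω)·0.000 + ω·0.167 = 0.117
  q: GS value = (10 - (1)·0.117) / (4) = 2.471;  q ← (1−ω)·0.000 + ω·2.471 = 1.730

(0.117, 1.730)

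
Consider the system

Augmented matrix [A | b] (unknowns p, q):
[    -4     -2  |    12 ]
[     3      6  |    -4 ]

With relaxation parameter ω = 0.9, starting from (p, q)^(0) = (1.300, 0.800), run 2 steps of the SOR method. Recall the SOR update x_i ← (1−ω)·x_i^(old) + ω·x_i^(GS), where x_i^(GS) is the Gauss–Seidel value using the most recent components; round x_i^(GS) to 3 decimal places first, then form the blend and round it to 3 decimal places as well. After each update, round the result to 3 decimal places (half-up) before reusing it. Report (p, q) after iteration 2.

(-3.352, 0.988)

Iteration 1:
  p: GS value = (12 - (-2)·0.800) / (-4) = -3.400;  p ← (1−ω)·1.300 + ω·-3.400 = -2.930
  q: GS value = (-4 - (3)·-2.930) / (6) = 0.798;  q ← (1−ω)·0.800 + ω·0.798 = 0.798
Iteration 2:
  p: GS value = (12 - (-2)·0.798) / (-4) = -3.399;  p ← (1−ω)·-2.930 + ω·-3.399 = -3.352
  q: GS value = (-4 - (3)·-3.352) / (6) = 1.009;  q ← (1−ω)·0.798 + ω·1.009 = 0.988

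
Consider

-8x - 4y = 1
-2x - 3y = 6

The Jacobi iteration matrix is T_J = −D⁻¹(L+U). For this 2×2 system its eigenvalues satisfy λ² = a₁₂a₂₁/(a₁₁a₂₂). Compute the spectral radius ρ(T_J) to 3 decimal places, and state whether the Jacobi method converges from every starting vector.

a₁₂a₂₁/(a₁₁a₂₂) = (-4)·(-2) / ((-8)·(-3)) = 0.333333
ρ = √|0.333333| = √0.333333 = 0.577
ρ < 1, so Jacobi converges

0.577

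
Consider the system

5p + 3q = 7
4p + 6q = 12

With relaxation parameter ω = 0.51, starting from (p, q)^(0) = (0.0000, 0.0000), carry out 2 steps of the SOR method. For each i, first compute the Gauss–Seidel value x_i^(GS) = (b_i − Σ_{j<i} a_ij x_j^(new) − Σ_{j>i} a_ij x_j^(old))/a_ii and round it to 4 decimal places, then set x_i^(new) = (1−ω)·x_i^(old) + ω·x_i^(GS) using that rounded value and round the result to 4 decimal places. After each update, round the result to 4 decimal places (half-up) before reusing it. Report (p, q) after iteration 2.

Iteration 1:
  p: GS value = (7 - (3)·0.0000) / (5) = 1.4000;  p ← (1−ω)·0.0000 + ω·1.4000 = 0.7140
  q: GS value = (12 - (4)·0.7140) / (6) = 1.5240;  q ← (1−ω)·0.0000 + ω·1.5240 = 0.7772
Iteration 2:
  p: GS value = (7 - (3)·0.7772) / (5) = 0.9337;  p ← (1−ω)·0.7140 + ω·0.9337 = 0.8260
  q: GS value = (12 - (4)·0.8260) / (6) = 1.4493;  q ← (1−ω)·0.7772 + ω·1.4493 = 1.1200

(0.8260, 1.1200)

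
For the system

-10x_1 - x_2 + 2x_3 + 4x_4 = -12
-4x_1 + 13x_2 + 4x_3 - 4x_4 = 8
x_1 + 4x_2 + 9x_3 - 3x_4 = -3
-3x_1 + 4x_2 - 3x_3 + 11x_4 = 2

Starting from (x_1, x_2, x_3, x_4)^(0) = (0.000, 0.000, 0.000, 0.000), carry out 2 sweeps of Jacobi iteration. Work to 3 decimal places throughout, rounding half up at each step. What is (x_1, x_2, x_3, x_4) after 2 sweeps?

Iteration 1:
  x_1 = (-12 - (-1)·0.000 - (2)·0.000 - (4)·0.000) / (-10) = 1.200
  x_2 = (8 - (-4)·0.000 - (4)·0.000 - (-4)·0.000) / (13) = 0.615
  x_3 = (-3 - (1)·0.000 - (4)·0.000 - (-3)·0.000) / (9) = -0.333
  x_4 = (2 - (-3)·0.000 - (4)·0.000 - (-3)·0.000) / (11) = 0.182
Iteration 2:
  x_1 = (-12 - (-1)·0.615 - (2)·-0.333 - (4)·0.182) / (-10) = 1.145
  x_2 = (8 - (-4)·1.200 - (4)·-0.333 - (-4)·0.182) / (13) = 1.143
  x_3 = (-3 - (1)·1.200 - (4)·0.615 - (-3)·0.182) / (9) = -0.679
  x_4 = (2 - (-3)·1.200 - (4)·0.615 - (-3)·-0.333) / (11) = 0.195

(1.145, 1.143, -0.679, 0.195)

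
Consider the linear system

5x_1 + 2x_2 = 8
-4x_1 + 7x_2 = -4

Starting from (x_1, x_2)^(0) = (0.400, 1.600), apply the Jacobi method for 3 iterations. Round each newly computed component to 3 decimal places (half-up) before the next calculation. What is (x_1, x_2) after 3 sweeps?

Iteration 1:
  x_1 = (8 - (2)·1.600) / (5) = 0.960
  x_2 = (-4 - (-4)·0.400) / (7) = -0.343
Iteration 2:
  x_1 = (8 - (2)·-0.343) / (5) = 1.737
  x_2 = (-4 - (-4)·0.960) / (7) = -0.023
Iteration 3:
  x_1 = (8 - (2)·-0.023) / (5) = 1.609
  x_2 = (-4 - (-4)·1.737) / (7) = 0.421

(1.609, 0.421)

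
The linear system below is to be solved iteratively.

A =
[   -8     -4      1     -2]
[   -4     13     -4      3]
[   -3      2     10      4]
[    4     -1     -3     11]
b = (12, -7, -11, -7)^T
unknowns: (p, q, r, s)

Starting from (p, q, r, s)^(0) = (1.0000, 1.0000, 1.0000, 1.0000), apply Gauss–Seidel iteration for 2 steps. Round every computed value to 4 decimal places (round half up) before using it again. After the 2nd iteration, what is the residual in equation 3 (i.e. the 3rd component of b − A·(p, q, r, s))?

0.5852

Iteration 1:
  p = (12 - (-4)·1.0000 - (1)·1.0000 - (-2)·1.0000) / (-8) = -2.1250
  q = (-7 - (-4)·-2.1250 - (-4)·1.0000 - (3)·1.0000) / (13) = -1.1154
  r = (-11 - (-3)·-2.1250 - (2)·-1.1154 - (4)·1.0000) / (10) = -1.9144
  s = (-7 - (4)·-2.1250 - (-1)·-1.1154 - (-3)·-1.9144) / (11) = -0.4871
Iteration 2:
  p = (12 - (-4)·-1.1154 - (1)·-1.9144 - (-2)·-0.4871) / (-8) = -1.0598
  q = (-7 - (-4)·-1.0598 - (-4)·-1.9144 - (3)·-0.4871) / (13) = -1.3412
  r = (-11 - (-3)·-1.0598 - (2)·-1.3412 - (4)·-0.4871) / (10) = -0.9549
  s = (-7 - (4)·-1.0598 - (-1)·-1.3412 - (-3)·-0.9549) / (11) = -0.6333
Residual b − A·x = (-2.1549, 4.2767, 0.5852, -0.0004)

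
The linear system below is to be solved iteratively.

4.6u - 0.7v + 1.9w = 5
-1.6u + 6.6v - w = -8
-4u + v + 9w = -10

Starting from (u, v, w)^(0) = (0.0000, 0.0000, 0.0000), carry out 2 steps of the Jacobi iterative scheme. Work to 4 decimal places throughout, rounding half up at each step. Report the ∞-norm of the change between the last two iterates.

Iteration 1:
  u = (5 - (-0.7)·0.0000 - (1.9)·0.0000) / (4.6) = 1.0870
  v = (-8 - (-1.6)·0.0000 - (-1)·0.0000) / (6.6) = -1.2121
  w = (-10 - (-4)·0.0000 - (1)·0.0000) / (9) = -1.1111
Iteration 2:
  u = (5 - (-0.7)·-1.2121 - (1.9)·-1.1111) / (4.6) = 1.3614
  v = (-8 - (-1.6)·1.0870 - (-1)·-1.1111) / (6.6) = -1.1170
  w = (-10 - (-4)·1.0870 - (1)·-1.2121) / (9) = -0.4933
Change: (0.2744, 0.0951, 0.6178) → max |·| = 0.6178

0.6178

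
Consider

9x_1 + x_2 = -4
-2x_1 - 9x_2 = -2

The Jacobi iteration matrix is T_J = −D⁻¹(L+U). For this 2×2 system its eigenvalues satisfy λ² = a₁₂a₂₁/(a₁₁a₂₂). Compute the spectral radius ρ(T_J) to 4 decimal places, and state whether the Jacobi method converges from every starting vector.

0.1571

a₁₂a₂₁/(a₁₁a₂₂) = (1)·(-2) / ((9)·(-9)) = 0.024691
ρ = √|0.024691| = √0.024691 = 0.1571
ρ < 1, so Jacobi converges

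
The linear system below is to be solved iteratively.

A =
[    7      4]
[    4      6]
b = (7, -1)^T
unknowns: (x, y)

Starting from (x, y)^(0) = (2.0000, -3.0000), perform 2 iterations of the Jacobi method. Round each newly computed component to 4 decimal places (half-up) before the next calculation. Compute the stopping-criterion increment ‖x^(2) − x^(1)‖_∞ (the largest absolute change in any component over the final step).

Iteration 1:
  x = (7 - (4)·-3.0000) / (7) = 2.7143
  y = (-1 - (4)·2.0000) / (6) = -1.5000
Iteration 2:
  x = (7 - (4)·-1.5000) / (7) = 1.8571
  y = (-1 - (4)·2.7143) / (6) = -1.9762
Change: (-0.8572, -0.4762) → max |·| = 0.8572

0.8572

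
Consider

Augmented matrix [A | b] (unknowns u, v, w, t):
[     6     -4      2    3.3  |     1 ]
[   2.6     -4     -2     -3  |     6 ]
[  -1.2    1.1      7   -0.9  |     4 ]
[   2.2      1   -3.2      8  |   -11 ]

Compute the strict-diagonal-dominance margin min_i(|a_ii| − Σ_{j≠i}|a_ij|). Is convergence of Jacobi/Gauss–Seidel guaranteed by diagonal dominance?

-3.6

row 1: |6| − (4+2+3.3) = -3.3
row 2: |-4| − (2.6+2+3) = -3.6
row 3: |7| − (1.2+1.1+0.9) = 3.8
row 4: |8| − (2.2+1+3.2) = 1.6
minimum over rows = -3.6 → not strictly diagonally dominant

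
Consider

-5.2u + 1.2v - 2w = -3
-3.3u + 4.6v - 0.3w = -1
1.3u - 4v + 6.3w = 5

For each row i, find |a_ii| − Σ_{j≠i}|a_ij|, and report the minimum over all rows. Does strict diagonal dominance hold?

1

row 1: |-5.2| − (1.2+2) = 2
row 2: |4.6| − (3.3+0.3) = 1
row 3: |6.3| − (1.3+4) = 1
minimum over rows = 1 → strictly diagonally dominant (convergence guaranteed)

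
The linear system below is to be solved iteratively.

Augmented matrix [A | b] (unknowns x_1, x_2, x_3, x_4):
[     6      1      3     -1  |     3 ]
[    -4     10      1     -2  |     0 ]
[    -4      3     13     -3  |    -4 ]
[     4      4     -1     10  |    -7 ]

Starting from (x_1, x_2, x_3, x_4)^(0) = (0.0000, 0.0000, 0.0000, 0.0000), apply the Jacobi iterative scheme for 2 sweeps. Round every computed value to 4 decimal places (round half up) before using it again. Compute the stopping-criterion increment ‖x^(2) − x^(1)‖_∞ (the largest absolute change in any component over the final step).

0.2308

Iteration 1:
  x_1 = (3 - (1)·0.0000 - (3)·0.0000 - (-1)·0.0000) / (6) = 0.5000
  x_2 = (0 - (-4)·0.0000 - (1)·0.0000 - (-2)·0.0000) / (10) = 0.0000
  x_3 = (-4 - (-4)·0.0000 - (3)·0.0000 - (-3)·0.0000) / (13) = -0.3077
  x_4 = (-7 - (4)·0.0000 - (4)·0.0000 - (-1)·0.0000) / (10) = -0.7000
Iteration 2:
  x_1 = (3 - (1)·0.0000 - (3)·-0.3077 - (-1)·-0.7000) / (6) = 0.5372
  x_2 = (0 - (-4)·0.5000 - (1)·-0.3077 - (-2)·-0.7000) / (10) = 0.0908
  x_3 = (-4 - (-4)·0.5000 - (3)·0.0000 - (-3)·-0.7000) / (13) = -0.3154
  x_4 = (-7 - (4)·0.5000 - (4)·0.0000 - (-1)·-0.3077) / (10) = -0.9308
Change: (0.0372, 0.0908, -0.0077, -0.2308) → max |·| = 0.2308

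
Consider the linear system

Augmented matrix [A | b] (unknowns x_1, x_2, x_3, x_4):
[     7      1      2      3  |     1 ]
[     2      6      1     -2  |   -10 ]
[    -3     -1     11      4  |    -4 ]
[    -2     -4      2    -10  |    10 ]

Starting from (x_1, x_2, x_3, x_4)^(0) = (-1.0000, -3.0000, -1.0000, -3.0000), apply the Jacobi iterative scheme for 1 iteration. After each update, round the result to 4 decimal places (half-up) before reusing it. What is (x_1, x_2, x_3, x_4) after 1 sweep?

Iteration 1:
  x_1 = (1 - (1)·-3.0000 - (2)·-1.0000 - (3)·-3.0000) / (7) = 2.1429
  x_2 = (-10 - (2)·-1.0000 - (1)·-1.0000 - (-2)·-3.0000) / (6) = -2.1667
  x_3 = (-4 - (-3)·-1.0000 - (-1)·-3.0000 - (4)·-3.0000) / (11) = 0.1818
  x_4 = (10 - (-2)·-1.0000 - (-4)·-3.0000 - (2)·-1.0000) / (-10) = 0.2000

(2.1429, -2.1667, 0.1818, 0.2000)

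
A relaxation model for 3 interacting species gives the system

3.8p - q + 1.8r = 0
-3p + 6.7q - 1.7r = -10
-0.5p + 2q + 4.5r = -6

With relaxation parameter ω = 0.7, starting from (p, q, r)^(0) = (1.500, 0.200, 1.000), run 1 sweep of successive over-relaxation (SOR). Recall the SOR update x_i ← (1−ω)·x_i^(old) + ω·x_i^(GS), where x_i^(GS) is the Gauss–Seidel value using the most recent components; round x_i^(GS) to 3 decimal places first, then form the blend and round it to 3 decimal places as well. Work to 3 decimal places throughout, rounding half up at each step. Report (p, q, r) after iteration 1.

Iteration 1:
  p: GS value = (0 - (-1)·0.200 - (1.8)·1.000) / (3.8) = -0.421;  p ← (1−ω)·1.500 + ω·-0.421 = 0.155
  q: GS value = (-10 - (-3)·0.155 - (-1.7)·1.000) / (6.7) = -1.169;  q ← (1−ω)·0.200 + ω·-1.169 = -0.758
  r: GS value = (-6 - (-0.5)·0.155 - (2)·-0.758) / (4.5) = -0.979;  r ← (1−ω)·1.000 + ω·-0.979 = -0.385

(0.155, -0.758, -0.385)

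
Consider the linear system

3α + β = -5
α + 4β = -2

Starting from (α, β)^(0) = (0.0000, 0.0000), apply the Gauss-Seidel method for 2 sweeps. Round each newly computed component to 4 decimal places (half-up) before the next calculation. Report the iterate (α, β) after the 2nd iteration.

Iteration 1:
  α = (-5 - (1)·0.0000) / (3) = -1.6667
  β = (-2 - (1)·-1.6667) / (4) = -0.0833
Iteration 2:
  α = (-5 - (1)·-0.0833) / (3) = -1.6389
  β = (-2 - (1)·-1.6389) / (4) = -0.0903

(-1.6389, -0.0903)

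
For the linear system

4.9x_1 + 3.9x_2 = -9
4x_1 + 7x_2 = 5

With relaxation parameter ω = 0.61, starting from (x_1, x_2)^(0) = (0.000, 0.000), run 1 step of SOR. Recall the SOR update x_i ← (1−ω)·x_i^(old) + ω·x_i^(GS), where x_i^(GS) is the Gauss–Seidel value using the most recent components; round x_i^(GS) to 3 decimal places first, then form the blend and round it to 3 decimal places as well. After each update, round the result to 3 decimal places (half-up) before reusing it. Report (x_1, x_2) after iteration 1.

Iteration 1:
  x_1: GS value = (-9 - (3.9)·0.000) / (4.9) = -1.837;  x_1 ← (1−ω)·0.000 + ω·-1.837 = -1.121
  x_2: GS value = (5 - (4)·-1.121) / (7) = 1.355;  x_2 ← (1−ω)·0.000 + ω·1.355 = 0.827

(-1.121, 0.827)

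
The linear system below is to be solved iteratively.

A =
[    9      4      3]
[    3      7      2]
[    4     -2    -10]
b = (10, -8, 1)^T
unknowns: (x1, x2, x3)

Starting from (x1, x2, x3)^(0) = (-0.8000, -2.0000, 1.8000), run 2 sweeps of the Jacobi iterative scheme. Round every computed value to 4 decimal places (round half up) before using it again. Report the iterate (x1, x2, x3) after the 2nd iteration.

Iteration 1:
  x1 = (10 - (4)·-2.0000 - (3)·1.8000) / (9) = 1.4000
  x2 = (-8 - (3)·-0.8000 - (2)·1.8000) / (7) = -1.3143
  x3 = (1 - (4)·-0.8000 - (-2)·-2.0000) / (-10) = -0.0200
Iteration 2:
  x1 = (10 - (4)·-1.3143 - (3)·-0.0200) / (9) = 1.7019
  x2 = (-8 - (3)·1.4000 - (2)·-0.0200) / (7) = -1.7371
  x3 = (1 - (4)·1.4000 - (-2)·-1.3143) / (-10) = 0.7229

(1.7019, -1.7371, 0.7229)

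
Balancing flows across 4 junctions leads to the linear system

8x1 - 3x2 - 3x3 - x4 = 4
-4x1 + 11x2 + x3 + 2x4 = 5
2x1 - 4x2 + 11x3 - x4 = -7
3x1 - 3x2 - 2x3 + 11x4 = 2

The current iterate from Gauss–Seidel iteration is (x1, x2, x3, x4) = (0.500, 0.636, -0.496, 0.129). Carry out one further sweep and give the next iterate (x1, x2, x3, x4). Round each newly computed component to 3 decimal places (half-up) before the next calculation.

(0.569, 0.683, -0.480, 0.126)

One sweep:
  x1 = (4 - (-3)·0.636 - (-3)·-0.496 - (-1)·0.129) / (8) = 0.569
  x2 = (5 - (-4)·0.569 - (1)·-0.496 - (2)·0.129) / (11) = 0.683
  x3 = (-7 - (2)·0.569 - (-4)·0.683 - (-1)·0.129) / (11) = -0.480
  x4 = (2 - (3)·0.569 - (-3)·0.683 - (-2)·-0.480) / (11) = 0.126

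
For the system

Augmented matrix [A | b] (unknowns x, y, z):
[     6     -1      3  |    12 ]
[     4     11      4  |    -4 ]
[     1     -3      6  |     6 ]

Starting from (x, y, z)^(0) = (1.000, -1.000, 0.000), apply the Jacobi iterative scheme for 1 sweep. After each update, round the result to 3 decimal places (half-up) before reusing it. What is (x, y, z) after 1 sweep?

(1.833, -0.727, 0.333)

Iteration 1:
  x = (12 - (-1)·-1.000 - (3)·0.000) / (6) = 1.833
  y = (-4 - (4)·1.000 - (4)·0.000) / (11) = -0.727
  z = (6 - (1)·1.000 - (-3)·-1.000) / (6) = 0.333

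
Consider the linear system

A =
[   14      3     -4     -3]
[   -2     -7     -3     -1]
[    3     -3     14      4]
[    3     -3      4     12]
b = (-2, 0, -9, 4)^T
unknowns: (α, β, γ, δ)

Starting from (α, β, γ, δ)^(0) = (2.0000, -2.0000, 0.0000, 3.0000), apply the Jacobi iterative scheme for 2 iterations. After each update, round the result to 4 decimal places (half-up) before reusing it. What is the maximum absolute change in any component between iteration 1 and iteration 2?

Iteration 1:
  α = (-2 - (3)·-2.0000 - (-4)·0.0000 - (-3)·3.0000) / (14) = 0.9286
  β = (0 - (-2)·2.0000 - (-3)·0.0000 - (-1)·3.0000) / (-7) = -1.0000
  γ = (-9 - (3)·2.0000 - (-3)·-2.0000 - (4)·3.0000) / (14) = -2.3571
  δ = (4 - (3)·2.0000 - (-3)·-2.0000 - (4)·0.0000) / (12) = -0.6667
Iteration 2:
  α = (-2 - (3)·-1.0000 - (-4)·-2.3571 - (-3)·-0.6667) / (14) = -0.7449
  β = (0 - (-2)·0.9286 - (-3)·-2.3571 - (-1)·-0.6667) / (-7) = 0.8401
  γ = (-9 - (3)·0.9286 - (-3)·-1.0000 - (4)·-0.6667) / (14) = -0.8656
  δ = (4 - (3)·0.9286 - (-3)·-1.0000 - (4)·-2.3571) / (12) = 0.6369
Change: (-1.6735, 1.8401, 1.4915, 1.3036) → max |·| = 1.8401

1.8401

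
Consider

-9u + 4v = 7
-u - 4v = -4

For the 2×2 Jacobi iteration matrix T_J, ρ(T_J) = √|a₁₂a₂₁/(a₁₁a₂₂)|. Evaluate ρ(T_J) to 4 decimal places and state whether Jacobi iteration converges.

0.3333

a₁₂a₂₁/(a₁₁a₂₂) = (4)·(-1) / ((-9)·(-4)) = -0.111111
ρ = √|-0.111111| = √0.111111 = 0.3333
ρ < 1, so Jacobi converges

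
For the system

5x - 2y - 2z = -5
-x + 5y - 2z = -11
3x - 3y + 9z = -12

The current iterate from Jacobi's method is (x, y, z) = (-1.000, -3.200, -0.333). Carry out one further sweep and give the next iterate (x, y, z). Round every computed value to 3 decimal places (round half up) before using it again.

(-2.413, -2.533, -2.067)

One sweep:
  x = (-5 - (-2)·-3.200 - (-2)·-0.333) / (5) = -2.413
  y = (-11 - (-1)·-1.000 - (-2)·-0.333) / (5) = -2.533
  z = (-12 - (3)·-1.000 - (-3)·-3.200) / (9) = -2.067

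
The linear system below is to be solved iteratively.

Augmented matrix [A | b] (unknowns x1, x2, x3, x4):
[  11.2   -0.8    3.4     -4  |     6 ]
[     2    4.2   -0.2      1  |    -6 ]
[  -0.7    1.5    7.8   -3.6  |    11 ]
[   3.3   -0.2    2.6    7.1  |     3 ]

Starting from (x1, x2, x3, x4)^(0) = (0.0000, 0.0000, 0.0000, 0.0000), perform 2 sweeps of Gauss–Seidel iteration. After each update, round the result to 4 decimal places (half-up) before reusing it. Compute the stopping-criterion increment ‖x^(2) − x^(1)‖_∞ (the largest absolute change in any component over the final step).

Iteration 1:
  x1 = (6 - (-0.8)·0.0000 - (3.4)·0.0000 - (-4)·0.0000) / (11.2) = 0.5357
  x2 = (-6 - (2)·0.5357 - (-0.2)·0.0000 - (1)·0.0000) / (4.2) = -1.6837
  x3 = (11 - (-0.7)·0.5357 - (1.5)·-1.6837 - (-3.6)·0.0000) / (7.8) = 1.7821
  x4 = (3 - (3.3)·0.5357 - (-0.2)·-1.6837 - (2.6)·1.7821) / (7.1) = -0.5265
Iteration 2:
  x1 = (6 - (-0.8)·-1.6837 - (3.4)·1.7821 - (-4)·-0.5265) / (11.2) = -0.3136
  x2 = (-6 - (2)·-0.3136 - (-0.2)·1.7821 - (1)·-0.5265) / (4.2) = -1.0690
  x3 = (11 - (-0.7)·-0.3136 - (1.5)·-1.0690 - (-3.6)·-0.5265) / (7.8) = 1.3447
  x4 = (3 - (3.3)·-0.3136 - (-0.2)·-1.0690 - (2.6)·1.3447) / (7.1) = 0.0458
Change: (-0.8493, 0.6147, -0.4374, 0.5723) → max |·| = 0.8493

0.8493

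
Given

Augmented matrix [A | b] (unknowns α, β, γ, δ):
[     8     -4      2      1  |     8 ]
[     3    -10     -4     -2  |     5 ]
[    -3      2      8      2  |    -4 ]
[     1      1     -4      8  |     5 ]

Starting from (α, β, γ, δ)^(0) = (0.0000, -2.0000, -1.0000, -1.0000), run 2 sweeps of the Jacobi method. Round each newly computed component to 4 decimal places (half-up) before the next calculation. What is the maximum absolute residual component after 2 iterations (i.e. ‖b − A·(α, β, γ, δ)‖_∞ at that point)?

Iteration 1:
  α = (8 - (-4)·-2.0000 - (2)·-1.0000 - (1)·-1.0000) / (8) = 0.3750
  β = (5 - (3)·0.0000 - (-4)·-1.0000 - (-2)·-1.0000) / (-10) = 0.1000
  γ = (-4 - (-3)·0.0000 - (2)·-2.0000 - (2)·-1.0000) / (8) = 0.2500
  δ = (5 - (1)·0.0000 - (1)·-2.0000 - (-4)·-1.0000) / (8) = 0.3750
Iteration 2:
  α = (8 - (-4)·0.1000 - (2)·0.2500 - (1)·0.3750) / (8) = 0.9406
  β = (5 - (3)·0.3750 - (-4)·0.2500 - (-2)·0.3750) / (-10) = -0.5625
  γ = (-4 - (-3)·0.3750 - (2)·0.1000 - (2)·0.3750) / (8) = -0.4781
  δ = (5 - (1)·0.3750 - (1)·0.1000 - (-4)·0.2500) / (8) = 0.6906
Residual b − A·x = (-1.5092, -3.9780, 2.3904, -2.8153); ∞-norm = 3.9780

3.9780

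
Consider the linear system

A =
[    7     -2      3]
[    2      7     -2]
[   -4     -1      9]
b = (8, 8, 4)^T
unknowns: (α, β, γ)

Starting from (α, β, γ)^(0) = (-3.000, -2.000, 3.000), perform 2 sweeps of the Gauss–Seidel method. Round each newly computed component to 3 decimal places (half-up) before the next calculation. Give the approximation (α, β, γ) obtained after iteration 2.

(1.613, 0.788, 1.249)

Iteration 1:
  α = (8 - (-2)·-2.000 - (3)·3.000) / (7) = -0.714
  β = (8 - (2)·-0.714 - (-2)·3.000) / (7) = 2.204
  γ = (4 - (-4)·-0.714 - (-1)·2.204) / (9) = 0.372
Iteration 2:
  α = (8 - (-2)·2.204 - (3)·0.372) / (7) = 1.613
  β = (8 - (2)·1.613 - (-2)·0.372) / (7) = 0.788
  γ = (4 - (-4)·1.613 - (-1)·0.788) / (9) = 1.249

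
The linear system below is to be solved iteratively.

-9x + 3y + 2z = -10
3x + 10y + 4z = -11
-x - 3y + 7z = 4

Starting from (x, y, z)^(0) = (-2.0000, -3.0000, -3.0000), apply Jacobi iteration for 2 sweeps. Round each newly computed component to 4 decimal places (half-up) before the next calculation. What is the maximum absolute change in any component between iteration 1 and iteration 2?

Iteration 1:
  x = (-10 - (3)·-3.0000 - (2)·-3.0000) / (-9) = -0.5556
  y = (-11 - (3)·-2.0000 - (4)·-3.0000) / (10) = 0.7000
  z = (4 - (-1)·-2.0000 - (-3)·-3.0000) / (7) = -1.0000
Iteration 2:
  x = (-10 - (3)·0.7000 - (2)·-1.0000) / (-9) = 1.1222
  y = (-11 - (3)·-0.5556 - (4)·-1.0000) / (10) = -0.5333
  z = (4 - (-1)·-0.5556 - (-3)·0.7000) / (7) = 0.7921
Change: (1.6778, -1.2333, 1.7921) → max |·| = 1.7921

1.7921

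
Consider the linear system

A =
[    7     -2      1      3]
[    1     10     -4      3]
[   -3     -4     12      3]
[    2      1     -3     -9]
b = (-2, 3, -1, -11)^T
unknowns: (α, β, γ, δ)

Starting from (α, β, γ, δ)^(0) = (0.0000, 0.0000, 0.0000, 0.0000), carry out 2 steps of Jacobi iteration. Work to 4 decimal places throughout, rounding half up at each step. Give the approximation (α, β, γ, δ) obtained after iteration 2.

Iteration 1:
  α = (-2 - (-2)·0.0000 - (1)·0.0000 - (3)·0.0000) / (7) = -0.2857
  β = (3 - (1)·0.0000 - (-4)·0.0000 - (3)·0.0000) / (10) = 0.3000
  γ = (-1 - (-3)·0.0000 - (-4)·0.0000 - (3)·0.0000) / (12) = -0.0833
  δ = (-11 - (2)·0.0000 - (1)·0.0000 - (-3)·0.0000) / (-9) = 1.2222
Iteration 2:
  α = (-2 - (-2)·0.3000 - (1)·-0.0833 - (3)·1.2222) / (7) = -0.7119
  β = (3 - (1)·-0.2857 - (-4)·-0.0833 - (3)·1.2222) / (10) = -0.0714
  γ = (-1 - (-3)·-0.2857 - (-4)·0.3000 - (3)·1.2222) / (12) = -0.3603
  δ = (-11 - (2)·-0.2857 - (1)·0.3000 - (-3)·-0.0833) / (-9) = 1.2198

(-0.7119, -0.0714, -0.3603, 1.2198)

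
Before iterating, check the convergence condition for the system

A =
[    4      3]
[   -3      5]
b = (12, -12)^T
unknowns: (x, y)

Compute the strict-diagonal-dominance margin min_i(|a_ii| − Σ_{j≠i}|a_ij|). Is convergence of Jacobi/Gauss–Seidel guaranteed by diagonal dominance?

1

row 1: |4| − (3) = 1
row 2: |5| − (3) = 2
minimum over rows = 1 → strictly diagonally dominant (convergence guaranteed)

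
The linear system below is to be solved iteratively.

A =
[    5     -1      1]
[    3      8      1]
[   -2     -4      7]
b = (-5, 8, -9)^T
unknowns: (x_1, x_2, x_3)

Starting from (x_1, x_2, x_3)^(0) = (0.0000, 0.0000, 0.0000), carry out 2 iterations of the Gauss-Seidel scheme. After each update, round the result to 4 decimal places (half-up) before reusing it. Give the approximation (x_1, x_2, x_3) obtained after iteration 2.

Iteration 1:
  x_1 = (-5 - (-1)·0.0000 - (1)·0.0000) / (5) = -1.0000
  x_2 = (8 - (3)·-1.0000 - (1)·0.0000) / (8) = 1.3750
  x_3 = (-9 - (-2)·-1.0000 - (-4)·1.3750) / (7) = -0.7857
Iteration 2:
  x_1 = (-5 - (-1)·1.3750 - (1)·-0.7857) / (5) = -0.5679
  x_2 = (8 - (3)·-0.5679 - (1)·-0.7857) / (8) = 1.3112
  x_3 = (-9 - (-2)·-0.5679 - (-4)·1.3112) / (7) = -0.6987

(-0.5679, 1.3112, -0.6987)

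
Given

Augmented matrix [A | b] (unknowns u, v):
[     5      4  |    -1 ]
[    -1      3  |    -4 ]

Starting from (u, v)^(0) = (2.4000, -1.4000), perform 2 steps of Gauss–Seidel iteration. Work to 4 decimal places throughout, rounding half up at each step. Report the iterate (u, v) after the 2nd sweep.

Iteration 1:
  u = (-1 - (4)·-1.4000) / (5) = 0.9200
  v = (-4 - (-1)·0.9200) / (3) = -1.0267
Iteration 2:
  u = (-1 - (4)·-1.0267) / (5) = 0.6214
  v = (-4 - (-1)·0.6214) / (3) = -1.1262

(0.6214, -1.1262)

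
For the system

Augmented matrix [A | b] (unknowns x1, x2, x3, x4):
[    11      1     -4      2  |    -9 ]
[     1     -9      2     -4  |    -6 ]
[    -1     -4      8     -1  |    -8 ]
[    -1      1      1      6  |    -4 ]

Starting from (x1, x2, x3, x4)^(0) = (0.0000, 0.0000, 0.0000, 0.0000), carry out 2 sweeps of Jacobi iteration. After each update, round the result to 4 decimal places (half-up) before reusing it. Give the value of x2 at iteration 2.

0.6498

Iteration 1:
  x1 = (-9 - (1)·0.0000 - (-4)·0.0000 - (2)·0.0000) / (11) = -0.8182
  x2 = (-6 - (1)·0.0000 - (2)·0.0000 - (-4)·0.0000) / (-9) = 0.6667
  x3 = (-8 - (-1)·0.0000 - (-4)·0.0000 - (-1)·0.0000) / (8) = -1.0000
  x4 = (-4 - (-1)·0.0000 - (1)·0.0000 - (1)·0.0000) / (6) = -0.6667
Iteration 2:
  x1 = (-9 - (1)·0.6667 - (-4)·-1.0000 - (2)·-0.6667) / (11) = -1.1212
  x2 = (-6 - (1)·-0.8182 - (2)·-1.0000 - (-4)·-0.6667) / (-9) = 0.6498
  x3 = (-8 - (-1)·-0.8182 - (-4)·0.6667 - (-1)·-0.6667) / (8) = -0.8523
  x4 = (-4 - (-1)·-0.8182 - (1)·0.6667 - (1)·-1.0000) / (6) = -0.7475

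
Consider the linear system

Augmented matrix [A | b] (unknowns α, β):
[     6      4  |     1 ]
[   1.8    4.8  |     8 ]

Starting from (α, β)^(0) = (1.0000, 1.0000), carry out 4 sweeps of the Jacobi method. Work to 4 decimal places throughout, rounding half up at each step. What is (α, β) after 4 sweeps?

(-1.1181, 2.0677)

Iteration 1:
  α = (1 - (4)·1.0000) / (6) = -0.5000
  β = (8 - (1.8)·1.0000) / (4.8) = 1.2917
Iteration 2:
  α = (1 - (4)·1.2917) / (6) = -0.6945
  β = (8 - (1.8)·-0.5000) / (4.8) = 1.8542
Iteration 3:
  α = (1 - (4)·1.8542) / (6) = -1.0695
  β = (8 - (1.8)·-0.6945) / (4.8) = 1.9271
Iteration 4:
  α = (1 - (4)·1.9271) / (6) = -1.1181
  β = (8 - (1.8)·-1.0695) / (4.8) = 2.0677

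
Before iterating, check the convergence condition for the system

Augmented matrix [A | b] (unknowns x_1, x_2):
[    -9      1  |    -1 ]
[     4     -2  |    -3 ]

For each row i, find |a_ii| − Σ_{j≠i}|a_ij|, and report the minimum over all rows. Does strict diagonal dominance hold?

row 1: |-9| − (1) = 8
row 2: |-2| − (4) = -2
minimum over rows = -2 → not strictly diagonally dominant

-2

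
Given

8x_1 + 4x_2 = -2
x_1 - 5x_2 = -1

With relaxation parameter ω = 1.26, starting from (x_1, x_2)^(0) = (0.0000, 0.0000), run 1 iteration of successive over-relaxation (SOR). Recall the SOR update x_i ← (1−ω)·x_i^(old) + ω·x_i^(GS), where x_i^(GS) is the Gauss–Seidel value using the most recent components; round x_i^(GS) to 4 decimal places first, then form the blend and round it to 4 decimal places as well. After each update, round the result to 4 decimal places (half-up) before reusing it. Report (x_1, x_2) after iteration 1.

Iteration 1:
  x_1: GS value = (-2 - (4)·0.0000) / (8) = -0.2500;  x_1 ← (1−ω)·0.0000 + ω·-0.2500 = -0.3150
  x_2: GS value = (-1 - (1)·-0.3150) / (-5) = 0.1370;  x_2 ← (1−ω)·0.0000 + ω·0.1370 = 0.1726

(-0.3150, 0.1726)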